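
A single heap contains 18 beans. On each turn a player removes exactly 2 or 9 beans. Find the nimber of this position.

1

Grundy values for subtraction set {2, 9}:
k:     0  1  2  3  4  5  6  7  8  9 10 11 12 13 14 15 16 17 18
g(k):  0  0  1  1  0  0  1  1  0  2  1  0  0  1  1  0  0  1  1
So g(18) = 1.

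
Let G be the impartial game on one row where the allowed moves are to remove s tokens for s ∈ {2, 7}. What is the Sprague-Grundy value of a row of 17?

Compute g(0), g(1), … for moves {2, 7}:
k:     0  1  2  3  4  5  6  7  8  9 10 11 12 13 14 15 16 17
g(k):  0  0  1  1  0  0  1  1  2  0  0  1  1  0  0  1  1  2
So g(17) = 2.

2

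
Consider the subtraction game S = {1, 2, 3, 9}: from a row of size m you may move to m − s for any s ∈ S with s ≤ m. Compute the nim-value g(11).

Compute g(0), g(1), … for moves {1, 2, 3, 9}:
k:     0  1  2  3  4  5  6  7  8  9 10 11
g(k):  0  1  2  3  0  1  2  3  0  1  2  3
So g(11) = 3.

3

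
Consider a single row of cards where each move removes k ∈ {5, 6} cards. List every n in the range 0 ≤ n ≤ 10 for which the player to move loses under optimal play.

0, 1, 2, 3, 4

Compute g(0), g(1), … for moves {5, 6}:
g(0) = mex{} = 0
g(1) = mex{} = 0
g(2) = mex{} = 0
g(3) = mex{} = 0
g(4) = mex{} = 0
g(5) = mex{0} = 1
g(6) = mex{0} = 1
g(7) = mex{0} = 1
g(8) = mex{0} = 1
g(9) = mex{0} = 1
g(10) = mex{0,1} = 2
The P-positions (g = 0) in 0..10 are 0, 1, 2, 3, 4.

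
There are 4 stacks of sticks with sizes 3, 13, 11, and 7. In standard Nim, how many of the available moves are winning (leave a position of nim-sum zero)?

3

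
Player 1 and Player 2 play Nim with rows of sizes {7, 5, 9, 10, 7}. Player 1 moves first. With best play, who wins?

Write each in binary and XOR column by column:
  0111  (7)
  0101  (5)
  1001  (9)
  1010  (10)
  0111  (7)
  ----
  0110  (6)
The nim-sum is 6 ≠ 0, so this is an N-position: the player to move can win; Player 1 has a winning move.

Player 1 wins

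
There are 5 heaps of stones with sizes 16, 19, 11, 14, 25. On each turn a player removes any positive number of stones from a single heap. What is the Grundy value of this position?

31

Write each in binary and XOR column by column:
  10000  (16)
  10011  (19)
  01011  (11)
  01110  (14)
  11001  (25)
  -----
  11111  (31)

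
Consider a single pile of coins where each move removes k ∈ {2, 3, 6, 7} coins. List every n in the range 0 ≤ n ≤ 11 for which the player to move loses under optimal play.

0, 1, 5, 9, 10

Grundy values for subtraction set {2, 3, 6, 7}:
k:     0  1  2  3  4  5  6  7  8  9 10 11
g(k):  0  0  1  1  2  0  3  1  2  0  0  1
The P-positions (g = 0) in 0..11 are 0, 1, 5, 9, 10.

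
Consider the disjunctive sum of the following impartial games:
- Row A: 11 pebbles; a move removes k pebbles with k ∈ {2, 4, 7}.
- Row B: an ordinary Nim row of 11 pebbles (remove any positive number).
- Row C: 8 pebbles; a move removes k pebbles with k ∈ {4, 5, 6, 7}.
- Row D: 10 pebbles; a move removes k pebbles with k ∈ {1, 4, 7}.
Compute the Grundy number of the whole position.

8

Grundy values for row A (subtraction set {2, 4, 7}):
g(0) = mex{} = 0
g(1) = mex{} = 0
g(2) = mex{0} = 1
g(3) = mex{0} = 1
g(4) = mex{0,1} = 2
g(5) = mex{0,1} = 2
g(6) = mex{1,2} = 0
g(7) = mex{0,1,2} = 3
g(8) = mex{0,2} = 1
g(9) = mex{1,2,3} = 0
g(10) = mex{0,1} = 2
g(11) = mex{0,2,3} = 1
So g(11) = 1.
Row B is a plain Nim row of size 11, so its Grundy value is 11.
Grundy values for row C (subtraction set {4, 5, 6, 7}):
k:     0  1  2  3  4  5  6  7  8
g(k):  0  0  0  0  1  1  1  1  2
So g(8) = 2.
For row D, compute g(0), g(1), … with moves {1, 4, 7}:
g(0) = mex{} = 0
g(1) = mex{0} = 1
g(2) = mex{1} = 0
g(3) = mex{0} = 1
g(4) = mex{0,1} = 2
g(5) = mex{1,2} = 0
g(6) = mex{0} = 1
g(7) = mex{0,1} = 2
g(8) = mex{1,2} = 0
g(9) = mex{0} = 1
g(10) = mex{1} = 0
So g(10) = 0.
The value of a disjunctive sum is the nim-sum of the parts.
Combined value = 1 ⊕ 11 ⊕ 2 ⊕ 0 = 8.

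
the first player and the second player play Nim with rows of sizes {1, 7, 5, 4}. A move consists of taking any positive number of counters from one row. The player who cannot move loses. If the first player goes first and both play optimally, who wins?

Nim-sum: 1 ⊕ 7 ⊕ 5 ⊕ 4 = 7.
The nim-sum is 7 ≠ 0, so this is an N-position: the player to move can win; the first player has a winning move.

the first player wins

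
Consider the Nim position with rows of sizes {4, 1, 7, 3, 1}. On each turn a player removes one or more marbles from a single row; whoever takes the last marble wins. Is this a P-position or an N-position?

P-position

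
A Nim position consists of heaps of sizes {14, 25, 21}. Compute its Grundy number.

2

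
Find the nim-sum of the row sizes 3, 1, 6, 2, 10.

12

Compute the nim-sum pairwise:
3 ⊕ 1 = 2
2 ⊕ 6 = 4
4 ⊕ 2 = 6
6 ⊕ 10 = 12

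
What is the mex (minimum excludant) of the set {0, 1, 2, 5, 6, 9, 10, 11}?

3

The values 0, 1, 2 are all present; 3 is the first non-negative integer missing from the set.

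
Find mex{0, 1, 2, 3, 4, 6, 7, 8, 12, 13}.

5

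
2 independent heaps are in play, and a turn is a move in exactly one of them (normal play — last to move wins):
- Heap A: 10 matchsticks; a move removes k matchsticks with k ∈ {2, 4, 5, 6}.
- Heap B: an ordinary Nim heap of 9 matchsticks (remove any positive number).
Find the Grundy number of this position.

Build the Grundy sequence for heap A with g(k) = mex{g(k−s) : s ∈ {2, 4, 5, 6}, s ≤ k}:
g(0) = mex{} = 0
g(1) = mex{} = 0
g(2) = mex{0} = 1
g(3) = mex{0} = 1
g(4) = mex{0,1} = 2
g(5) = mex{0,1} = 2
g(6) = mex{0,1,2} = 3
g(7) = mex{0,1,2} = 3
g(8) = mex{1,2,3} = 0
g(9) = mex{1,2,3} = 0
g(10) = mex{0,2,3} = 1
So g(10) = 1.
Heap B is a plain Nim heap of size 9, so its Grundy value is 9.
By the Sprague-Grundy theorem, the Grundy value of a sum of independent games is the XOR of the component values.
Combined value = 1 XOR 9 = 8.

8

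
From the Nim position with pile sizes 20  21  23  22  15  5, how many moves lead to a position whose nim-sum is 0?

Write each in binary and XOR column by column:
  10100  (20)
  10101  (21)
  10111  (23)
  10110  (22)
  01111  (15)
  00101  (5)
  -----
  01010  (10)
The overall nim-sum is X = 10. A pile of size p has a winning move iff p XOR X < p (reduce it to p XOR X).
  20: 20 XOR 10 = 30 ≥ 20 — no move.
  21: 21 XOR 10 = 31 ≥ 21 — no move.
  23: 23 XOR 10 = 29 ≥ 23 — no move.
  22: 22 XOR 10 = 28 ≥ 22 — no move.
  15: 15 XOR 10 = 5 < 15 — winning move (to 5).
  5: 5 XOR 10 = 15 ≥ 5 — no move.
That gives 1 winning move.

1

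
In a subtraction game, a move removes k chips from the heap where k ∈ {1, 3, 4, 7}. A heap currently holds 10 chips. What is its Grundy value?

0

Grundy values for subtraction set {1, 3, 4, 7}:
k:     0  1  2  3  4  5  6  7  8  9 10
g(k):  0  1  0  1  2  3  2  3  0  1  0
So g(10) = 0.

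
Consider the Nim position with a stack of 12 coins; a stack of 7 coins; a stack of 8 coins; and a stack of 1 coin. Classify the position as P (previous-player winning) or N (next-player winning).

Compute the nim-sum pairwise:
12 ⊕ 7 = 11
11 ⊕ 8 = 3
3 ⊕ 1 = 2
The nim-sum is 2 ≠ 0, so this is an N-position: the player to move can win.

N-position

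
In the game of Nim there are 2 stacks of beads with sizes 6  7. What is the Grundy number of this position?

1

Nim-sum: 6 XOR 7 = 1.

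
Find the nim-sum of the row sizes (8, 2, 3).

9

Nim-sum: 8 ⊕ 2 ⊕ 3 = 9.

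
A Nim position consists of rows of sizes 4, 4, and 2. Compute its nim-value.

2

Compute the nim-sum pairwise:
4 XOR 4 = 0
0 XOR 2 = 2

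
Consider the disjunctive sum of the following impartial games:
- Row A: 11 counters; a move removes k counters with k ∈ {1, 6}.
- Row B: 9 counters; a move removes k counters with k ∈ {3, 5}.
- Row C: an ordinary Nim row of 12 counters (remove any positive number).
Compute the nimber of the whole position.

12

Build the Grundy sequence for row A with g(k) = mex{g(k−s) : s ∈ {1, 6}, s ≤ k}:
k:     0  1  2  3  4  5  6  7  8  9 10 11
g(k):  0  1  0  1  0  1  2  0  1  0  1  0
So g(11) = 0.
Grundy values for row B (subtraction set {3, 5}):
g(0) = mex{} = 0
g(1) = mex{} = 0
g(2) = mex{} = 0
g(3) = mex{0} = 1
g(4) = mex{0} = 1
g(5) = mex{0} = 1
g(6) = mex{0,1} = 2
g(7) = mex{0,1} = 2
g(8) = mex{1} = 0
g(9) = mex{1,2} = 0
So g(9) = 0.
Row C is a plain Nim row of size 12, so its Grundy value is 12.
The value of a disjunctive sum is the nim-sum of the parts.
Combined value = 0 ⊕ 0 ⊕ 12 = 12.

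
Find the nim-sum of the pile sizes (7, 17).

22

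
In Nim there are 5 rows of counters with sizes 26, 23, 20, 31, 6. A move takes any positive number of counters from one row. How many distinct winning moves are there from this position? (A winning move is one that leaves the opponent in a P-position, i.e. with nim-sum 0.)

Compute the nim-sum pairwise:
26 XOR 23 = 13
13 XOR 20 = 25
25 XOR 31 = 6
6 XOR 6 = 0
The nim-sum is already 0, so every move leaves a nonzero nim-sum — there are no winning moves.

0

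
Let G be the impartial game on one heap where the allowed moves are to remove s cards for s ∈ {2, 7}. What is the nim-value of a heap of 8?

2

Compute g(0), g(1), … for moves {2, 7}:
g(0) = mex{} = 0
g(1) = mex{} = 0
g(2) = mex{0} = 1
g(3) = mex{0} = 1
g(4) = mex{1} = 0
g(5) = mex{1} = 0
g(6) = mex{0} = 1
g(7) = mex{0} = 1
g(8) = mex{0,1} = 2
So g(8) = 2.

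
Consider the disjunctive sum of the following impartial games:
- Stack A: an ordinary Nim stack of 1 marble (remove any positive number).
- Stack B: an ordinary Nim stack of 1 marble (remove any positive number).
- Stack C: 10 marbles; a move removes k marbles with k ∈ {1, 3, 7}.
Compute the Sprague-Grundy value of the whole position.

0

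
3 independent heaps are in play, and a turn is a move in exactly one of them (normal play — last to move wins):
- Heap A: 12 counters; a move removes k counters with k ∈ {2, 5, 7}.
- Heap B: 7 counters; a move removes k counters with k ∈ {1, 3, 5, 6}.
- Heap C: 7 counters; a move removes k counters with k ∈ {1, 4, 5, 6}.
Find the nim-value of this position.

Grundy values for heap A (subtraction set {2, 5, 7}):
g(0) = mex{} = 0
g(1) = mex{} = 0
g(2) = mex{0} = 1
g(3) = mex{0} = 1
g(4) = mex{1} = 0
g(5) = mex{0,1} = 2
g(6) = mex{0} = 1
g(7) = mex{0,1,2} = 3
g(8) = mex{0,1} = 2
g(9) = mex{0,1,3} = 2
g(10) = mex{1,2} = 0
g(11) = mex{0,1,2} = 3
g(12) = mex{0,2,3} = 1
So g(12) = 1.
Build the Grundy sequence for heap B with g(k) = mex{g(k−s) : s ∈ {1, 3, 5, 6}, s ≤ k}:
g(0) = mex{} = 0
g(1) = mex{0} = 1
g(2) = mex{1} = 0
g(3) = mex{0} = 1
g(4) = mex{1} = 0
g(5) = mex{0} = 1
g(6) = mex{0,1} = 2
g(7) = mex{0,1,2} = 3
So g(7) = 3.
For heap C, compute g(0), g(1), … with moves {1, 4, 5, 6}:
g(0) = mex{} = 0
g(1) = mex{0} = 1
g(2) = mex{1} = 0
g(3) = mex{0} = 1
g(4) = mex{0,1} = 2
g(5) = mex{0,1,2} = 3
g(6) = mex{0,1,3} = 2
g(7) = mex{0,1,2} = 3
So g(7) = 3.
The value of a disjunctive sum is the nim-sum of the parts.
Combined value = 1 ⊕ 3 ⊕ 3 = 1.

1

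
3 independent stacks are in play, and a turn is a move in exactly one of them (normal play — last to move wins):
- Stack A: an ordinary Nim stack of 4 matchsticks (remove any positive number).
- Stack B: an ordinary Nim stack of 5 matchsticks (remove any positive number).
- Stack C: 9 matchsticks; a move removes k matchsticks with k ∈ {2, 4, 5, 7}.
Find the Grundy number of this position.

Stack A is a plain Nim stack of size 4, so its Grundy value is 4.
Stack B is a plain Nim stack of size 5, so its Grundy value is 5.
Grundy values for stack C (subtraction set {2, 4, 5, 7}):
k:     0  1  2  3  4  5  6  7  8  9
g(k):  0  0  1  1  2  2  3  3  4  0
So g(9) = 0.
The value of a disjunctive sum is the nim-sum of the parts.
Combined value = 4 ⊕ 5 ⊕ 0 = 1.

1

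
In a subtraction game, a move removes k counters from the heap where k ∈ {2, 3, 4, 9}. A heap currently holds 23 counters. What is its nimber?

2

Build the Grundy sequence with g(k) = mex{g(k−s) : s ∈ {2, 3, 4, 9}, s ≤ k}:
k:     0  1  2  3  4  5  6  7  8  9 10 11 12 13 14 15 16 17 18 19 20 21 22 23
g(k):  0  0  1  1  2  2  0  0  1  1  2  2  0  0  1  1  2  2  0  0  1  1  2  2
So g(23) = 2.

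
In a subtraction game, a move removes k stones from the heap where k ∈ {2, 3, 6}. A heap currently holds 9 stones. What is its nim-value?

Grundy values for subtraction set {2, 3, 6}:
k:     0  1  2  3  4  5  6  7  8  9
g(k):  0  0  1  1  2  0  3  1  2  0
So g(9) = 0.

0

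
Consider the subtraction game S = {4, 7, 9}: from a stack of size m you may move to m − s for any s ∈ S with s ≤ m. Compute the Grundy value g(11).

Grundy values for subtraction set {4, 7, 9}:
k:     0  1  2  3  4  5  6  7  8  9 10 11
g(k):  0  0  0  0  1  1  1  1  2  2  2  2
So g(11) = 2.

2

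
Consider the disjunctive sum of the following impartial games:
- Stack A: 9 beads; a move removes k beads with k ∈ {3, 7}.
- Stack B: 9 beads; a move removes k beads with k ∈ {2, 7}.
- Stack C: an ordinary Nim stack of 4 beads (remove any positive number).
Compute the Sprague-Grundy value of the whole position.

5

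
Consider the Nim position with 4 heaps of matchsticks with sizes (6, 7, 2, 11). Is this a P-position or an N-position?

Bitwise XOR of the heap sizes:
  0110  (6)
  0111  (7)
  0010  (2)
  1011  (11)
  ----
  1000  (8)
The nim-sum is 8 ≠ 0, so this is an N-position: the player to move can win.

N-position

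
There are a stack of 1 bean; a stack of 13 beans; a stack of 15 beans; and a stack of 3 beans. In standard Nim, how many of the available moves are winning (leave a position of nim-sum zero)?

Nim-sum: 1 XOR 13 XOR 15 XOR 3 = 0.
The nim-sum is already 0, so every move leaves a nonzero nim-sum — there are no winning moves.

0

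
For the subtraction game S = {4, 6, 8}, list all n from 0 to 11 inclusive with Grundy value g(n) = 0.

0, 1, 2, 3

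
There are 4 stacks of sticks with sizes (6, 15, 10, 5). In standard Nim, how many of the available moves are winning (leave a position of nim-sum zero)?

3

Write each in binary and XOR column by column:
  0110  (6)
  1111  (15)
  1010  (10)
  0101  (5)
  ----
  0110  (6)
The overall nim-sum is X = 6. A stack of size p has a winning move iff p XOR X < p (reduce it to p XOR X).
  6: 6 XOR 6 = 0 < 6 — winning move (to 0).
  15: 15 XOR 6 = 9 < 15 — winning move (to 9).
  10: 10 XOR 6 = 12 ≥ 10 — no move.
  5: 5 XOR 6 = 3 < 5 — winning move (to 3).
That gives 3 winning moves.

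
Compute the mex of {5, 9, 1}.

0

0 is not in the set, so the mex is 0.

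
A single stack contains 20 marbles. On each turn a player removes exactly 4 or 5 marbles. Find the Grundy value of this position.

0

Compute g(0), g(1), … for moves {4, 5}:
k:     0  1  2  3  4  5  6  7  8  9 10 11 12 13 14 15 16 17 18 19 20
g(k):  0  0  0  0  1  1  1  1  2  0  0  0  0  1  1  1  1  2  0  0  0
So g(20) = 0.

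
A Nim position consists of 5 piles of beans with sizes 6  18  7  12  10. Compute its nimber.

21

Bitwise XOR of the heap sizes:
  00110  (6)
  10010  (18)
  00111  (7)
  01100  (12)
  01010  (10)
  -----
  10101  (21)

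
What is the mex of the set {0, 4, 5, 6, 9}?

0 is in the set but 1 is not, so the mex is 1.

1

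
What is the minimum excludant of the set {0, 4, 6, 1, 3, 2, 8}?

5

The values 0, 1, 2, 3, 4 are all present; 5 is the first non-negative integer missing from the set.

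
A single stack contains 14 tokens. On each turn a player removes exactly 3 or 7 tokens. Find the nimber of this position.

1

Grundy values for subtraction set {3, 7}:
g(0) = mex{} = 0
g(1) = mex{} = 0
g(2) = mex{} = 0
g(3) = mex{0} = 1
g(4) = mex{0} = 1
g(5) = mex{0} = 1
g(6) = mex{1} = 0
g(7) = mex{0,1} = 2
g(8) = mex{0,1} = 2
g(9) = mex{0} = 1
g(10) = mex{1,2} = 0
g(11) = mex{1,2} = 0
g(12) = mex{1} = 0
g(13) = mex{0} = 1
g(14) = mex{0,2} = 1
So g(14) = 1.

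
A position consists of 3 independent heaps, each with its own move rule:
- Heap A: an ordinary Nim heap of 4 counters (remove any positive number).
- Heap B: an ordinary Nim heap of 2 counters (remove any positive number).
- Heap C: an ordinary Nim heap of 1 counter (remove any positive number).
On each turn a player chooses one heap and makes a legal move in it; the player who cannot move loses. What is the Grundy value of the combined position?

7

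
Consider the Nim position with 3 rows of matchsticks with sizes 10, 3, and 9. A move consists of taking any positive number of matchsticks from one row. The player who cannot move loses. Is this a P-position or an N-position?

Nim-sum: 10 ⊕ 3 ⊕ 9 = 0.
The nim-sum is 0, so this is a P-position: the player to move is in a losing position under optimal play.

P-position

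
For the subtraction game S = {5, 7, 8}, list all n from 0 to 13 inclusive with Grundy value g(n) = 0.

0, 1, 2, 3, 4, 13

Build the Grundy sequence with g(k) = mex{g(k−s) : s ∈ {5, 7, 8}, s ≤ k}:
k:     0  1  2  3  4  5  6  7  8  9 10 11 12 13
g(k):  0  0  0  0  0  1  1  1  1  1  2  2  2  0
The P-positions (g = 0) in 0..13 are 0, 1, 2, 3, 4, 13.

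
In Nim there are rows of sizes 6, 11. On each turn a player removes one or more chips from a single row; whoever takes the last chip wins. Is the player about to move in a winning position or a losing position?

Winning position

Compute the nim-sum pairwise:
6 XOR 11 = 13
The nim-sum is 13 ≠ 0, so this is an N-position: the player to move can win.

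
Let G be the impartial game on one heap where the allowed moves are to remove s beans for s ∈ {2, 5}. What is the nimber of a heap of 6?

1

Grundy values for subtraction set {2, 5}:
g(0) = mex{} = 0
g(1) = mex{} = 0
g(2) = mex{0} = 1
g(3) = mex{0} = 1
g(4) = mex{1} = 0
g(5) = mex{0,1} = 2
g(6) = mex{0} = 1
So g(6) = 1.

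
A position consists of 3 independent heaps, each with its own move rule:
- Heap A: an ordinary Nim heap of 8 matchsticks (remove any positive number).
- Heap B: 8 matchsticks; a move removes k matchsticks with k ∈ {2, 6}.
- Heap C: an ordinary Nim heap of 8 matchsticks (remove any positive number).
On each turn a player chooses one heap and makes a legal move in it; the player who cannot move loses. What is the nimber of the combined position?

0

Heap A is a plain Nim heap of size 8, so its Grundy value is 8.
Build the Grundy sequence for heap B with g(k) = mex{g(k−s) : s ∈ {2, 6}, s ≤ k}:
g(0) = mex{} = 0
g(1) = mex{} = 0
g(2) = mex{0} = 1
g(3) = mex{0} = 1
g(4) = mex{1} = 0
g(5) = mex{1} = 0
g(6) = mex{0} = 1
g(7) = mex{0} = 1
g(8) = mex{1} = 0
So g(8) = 0.
Heap C is a plain Nim heap of size 8, so its Grundy value is 8.
The value of a disjunctive sum is the nim-sum of the parts.
Combined value = 8 ⊕ 0 ⊕ 8 = 0.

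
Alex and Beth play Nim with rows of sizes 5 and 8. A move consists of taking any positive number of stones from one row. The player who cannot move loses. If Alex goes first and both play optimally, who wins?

Bitwise XOR of the heap sizes:
  0101  (5)
  1000  (8)
  ----
  1101  (13)
The nim-sum is 13 ≠ 0, so this is an N-position: the player to move can win; Alex has a winning move.

Alex wins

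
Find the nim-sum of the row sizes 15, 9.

Write each in binary and XOR column by column:
  1111  (15)
  1001  (9)
  ----
  0110  (6)

6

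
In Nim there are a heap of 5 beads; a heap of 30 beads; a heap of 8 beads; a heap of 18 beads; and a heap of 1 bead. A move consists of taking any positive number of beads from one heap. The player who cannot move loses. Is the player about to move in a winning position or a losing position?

Compute the nim-sum pairwise:
5 ⊕ 30 = 27
27 ⊕ 8 = 19
19 ⊕ 18 = 1
1 ⊕ 1 = 0
The nim-sum is 0, so this is a P-position: the player to move is in a losing position under optimal play.

Losing position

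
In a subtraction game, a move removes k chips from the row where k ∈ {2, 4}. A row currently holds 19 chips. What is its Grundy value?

0

Build the Grundy sequence with g(k) = mex{g(k−s) : s ∈ {2, 4}, s ≤ k}:
k:     0  1  2  3  4  5  6  7  8  9 10 11 12 13 14 15 16 17 18 19
g(k):  0  0  1  1  2  2  0  0  1  1  2  2  0  0  1  1  2  2  0  0
So g(19) = 0.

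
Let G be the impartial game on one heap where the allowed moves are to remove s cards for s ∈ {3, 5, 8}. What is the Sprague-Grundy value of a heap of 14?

1

Compute g(0), g(1), … for moves {3, 5, 8}:
k:     0  1  2  3  4  5  6  7  8  9 10 11 12 13 14
g(k):  0  0  0  1  1  1  2  2  2  3  3  0  0  0  1
So g(14) = 1.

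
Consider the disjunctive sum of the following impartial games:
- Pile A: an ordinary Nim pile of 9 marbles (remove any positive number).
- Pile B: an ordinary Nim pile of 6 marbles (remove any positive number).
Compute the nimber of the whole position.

15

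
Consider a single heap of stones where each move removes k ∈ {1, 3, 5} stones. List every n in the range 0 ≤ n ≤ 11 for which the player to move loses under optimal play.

0, 2, 4, 6, 8, 10

Grundy values for subtraction set {1, 3, 5}:
k:     0  1  2  3  4  5  6  7  8  9 10 11
g(k):  0  1  0  1  0  1  0  1  0  1  0  1
The P-positions (g = 0) in 0..11 are 0, 2, 4, 6, 8, 10.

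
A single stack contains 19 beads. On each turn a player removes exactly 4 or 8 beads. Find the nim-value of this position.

Grundy values for subtraction set {4, 8}:
k:     0  1  2  3  4  5  6  7  8  9 10 11 12 13 14 15 16 17 18 19
g(k):  0  0  0  0  1  1  1  1  2  2  2  2  0  0  0  0  1  1  1  1
So g(19) = 1.

1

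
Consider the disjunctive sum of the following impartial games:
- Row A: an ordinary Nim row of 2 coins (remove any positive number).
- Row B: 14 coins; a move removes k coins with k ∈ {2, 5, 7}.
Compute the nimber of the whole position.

Row A is a plain Nim row of size 2, so its Grundy value is 2.
Build the Grundy sequence for row B with g(k) = mex{g(k−s) : s ∈ {2, 5, 7}, s ≤ k}:
k:     0  1  2  3  4  5  6  7  8  9 10 11 12 13 14
g(k):  0  0  1  1  0  2  1  3  2  2  0  3  1  0  0
So g(14) = 0.
The value of a disjunctive sum is the nim-sum of the parts.
Combined value = 2 ⊕ 0 = 2.

2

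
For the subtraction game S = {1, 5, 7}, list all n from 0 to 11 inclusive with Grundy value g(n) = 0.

0, 2, 4, 6, 8, 10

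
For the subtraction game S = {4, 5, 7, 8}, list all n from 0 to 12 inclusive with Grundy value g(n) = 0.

Grundy values for subtraction set {4, 5, 7, 8}:
k:     0  1  2  3  4  5  6  7  8  9 10 11 12
g(k):  0  0  0  0  1  1  1  1  2  2  2  2  0
The P-positions (g = 0) in 0..12 are 0, 1, 2, 3, 12.

0, 1, 2, 3, 12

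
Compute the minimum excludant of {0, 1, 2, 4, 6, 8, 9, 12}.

The values 0, 1, 2 are all present; 3 is the first non-negative integer missing from the set.

3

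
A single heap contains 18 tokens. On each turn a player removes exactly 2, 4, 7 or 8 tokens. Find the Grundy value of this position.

3

Build the Grundy sequence with g(k) = mex{g(k−s) : s ∈ {2, 4, 7, 8}, s ≤ k}:
k:     0  1  2  3  4  5  6  7  8  9 10 11 12 13 14 15 16 17 18
g(k):  0  0  1  1  2  2  0  3  1  4  2  0  0  1  1  2  2  0  3
So g(18) = 3.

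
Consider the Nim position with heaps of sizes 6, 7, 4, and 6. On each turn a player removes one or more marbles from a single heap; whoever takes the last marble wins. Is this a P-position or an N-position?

Write each in binary and XOR column by column:
  110  (6)
  111  (7)
  100  (4)
  110  (6)
  ---
  011  (3)
The nim-sum is 3 ≠ 0, so this is an N-position: the player to move can win.

N-position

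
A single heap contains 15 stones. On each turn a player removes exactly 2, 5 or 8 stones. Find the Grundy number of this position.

2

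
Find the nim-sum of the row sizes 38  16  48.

Compute the nim-sum pairwise:
38 ^ 16 = 54
54 ^ 48 = 6

6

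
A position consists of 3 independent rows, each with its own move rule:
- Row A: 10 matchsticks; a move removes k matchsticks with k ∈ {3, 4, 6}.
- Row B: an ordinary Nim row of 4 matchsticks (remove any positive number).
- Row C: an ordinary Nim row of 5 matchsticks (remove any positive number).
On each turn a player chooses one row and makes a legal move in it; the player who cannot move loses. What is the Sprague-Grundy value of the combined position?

Build the Grundy sequence for row A with g(k) = mex{g(k−s) : s ∈ {3, 4, 6}, s ≤ k}:
k:     0  1  2  3  4  5  6  7  8  9 10
g(k):  0  0  0  1  1  1  2  2  2  0  0
So g(10) = 0.
Row B is a plain Nim row of size 4, so its Grundy value is 4.
Row C is a plain Nim row of size 5, so its Grundy value is 5.
By the Sprague-Grundy theorem, the Grundy value of a sum of independent games is the XOR of the component values.
Combined value = 0 XOR 4 XOR 5 = 1.

1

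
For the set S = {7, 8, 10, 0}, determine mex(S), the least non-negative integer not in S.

1

0 is in the set but 1 is not, so the mex is 1.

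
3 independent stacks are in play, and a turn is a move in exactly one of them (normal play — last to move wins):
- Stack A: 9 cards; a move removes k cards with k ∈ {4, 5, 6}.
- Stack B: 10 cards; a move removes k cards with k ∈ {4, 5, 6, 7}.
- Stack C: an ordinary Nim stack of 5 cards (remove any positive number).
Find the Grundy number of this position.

5

Grundy values for stack A (subtraction set {4, 5, 6}):
k:     0  1  2  3  4  5  6  7  8  9
g(k):  0  0  0  0  1  1  1  1  2  2
So g(9) = 2.
Build the Grundy sequence for stack B with g(k) = mex{g(k−s) : s ∈ {4, 5, 6, 7}, s ≤ k}:
k:     0  1  2  3  4  5  6  7  8  9 10
g(k):  0  0  0  0  1  1  1  1  2  2  2
So g(10) = 2.
Stack C is a plain Nim stack of size 5, so its Grundy value is 5.
By the Sprague-Grundy theorem, the Grundy value of a sum of independent games is the XOR of the component values.
Combined value = 2 ⊕ 2 ⊕ 5 = 5.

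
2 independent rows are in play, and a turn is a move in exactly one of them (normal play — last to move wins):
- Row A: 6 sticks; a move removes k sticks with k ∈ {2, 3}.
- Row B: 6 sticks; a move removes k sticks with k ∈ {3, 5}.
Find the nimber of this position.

2

Build the Grundy sequence for row A with g(k) = mex{g(k−s) : s ∈ {2, 3}, s ≤ k}:
k:     0  1  2  3  4  5  6
g(k):  0  0  1  1  2  0  0
So g(6) = 0.
Build the Grundy sequence for row B with g(k) = mex{g(k−s) : s ∈ {3, 5}, s ≤ k}:
k:     0  1  2  3  4  5  6
g(k):  0  0  0  1  1  1  2
So g(6) = 2.
By the Sprague-Grundy theorem, the Grundy value of a sum of independent games is the XOR of the component values.
Combined value = 0 ⊕ 2 = 2.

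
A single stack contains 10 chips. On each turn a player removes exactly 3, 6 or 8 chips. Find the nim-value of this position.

Build the Grundy sequence with g(k) = mex{g(k−s) : s ∈ {3, 6, 8}, s ≤ k}:
k:     0  1  2  3  4  5  6  7  8  9 10
g(k):  0  0  0  1  1  1  2  2  2  3  3
So g(10) = 3.

3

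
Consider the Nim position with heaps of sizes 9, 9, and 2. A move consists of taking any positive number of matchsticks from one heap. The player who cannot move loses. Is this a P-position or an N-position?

Nim-sum: 9 XOR 9 XOR 2 = 2.
The nim-sum is 2 ≠ 0, so this is an N-position: the player to move can win.

N-position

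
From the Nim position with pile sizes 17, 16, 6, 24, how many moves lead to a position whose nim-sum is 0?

Nim-sum: 17 ⊕ 16 ⊕ 6 ⊕ 24 = 31.
The overall nim-sum is X = 31. A pile of size p has a winning move iff p XOR X < p (reduce it to p XOR X).
  17: 17 XOR 31 = 14 < 17 — winning move (to 14).
  16: 16 XOR 31 = 15 < 16 — winning move (to 15).
  6: 6 XOR 31 = 25 ≥ 6 — no move.
  24: 24 XOR 31 = 7 < 24 — winning move (to 7).
That gives 3 winning moves.

3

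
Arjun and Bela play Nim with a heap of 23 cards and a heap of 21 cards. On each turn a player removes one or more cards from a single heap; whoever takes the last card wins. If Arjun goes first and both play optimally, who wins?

Arjun wins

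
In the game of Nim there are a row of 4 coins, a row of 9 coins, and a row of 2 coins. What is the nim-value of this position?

In binary:
  0100  (4)
  1001  (9)
  0010  (2)
  ----
  1111  (15)

15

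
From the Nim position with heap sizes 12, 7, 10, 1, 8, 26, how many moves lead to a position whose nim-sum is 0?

1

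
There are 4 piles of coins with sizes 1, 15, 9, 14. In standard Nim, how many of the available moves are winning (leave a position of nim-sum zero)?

Nim-sum: 1 XOR 15 XOR 9 XOR 14 = 9.
The overall nim-sum is X = 9. A pile of size p has a winning move iff p XOR X < p (reduce it to p XOR X).
  1: 1 XOR 9 = 8 ≥ 1 — no move.
  15: 15 XOR 9 = 6 < 15 — winning move (to 6).
  9: 9 XOR 9 = 0 < 9 — winning move (to 0).
  14: 14 XOR 9 = 7 < 14 — winning move (to 7).
That gives 3 winning moves.

3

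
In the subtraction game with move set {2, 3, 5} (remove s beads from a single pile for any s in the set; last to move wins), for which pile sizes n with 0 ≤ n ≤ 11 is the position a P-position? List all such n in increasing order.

0, 1, 7, 8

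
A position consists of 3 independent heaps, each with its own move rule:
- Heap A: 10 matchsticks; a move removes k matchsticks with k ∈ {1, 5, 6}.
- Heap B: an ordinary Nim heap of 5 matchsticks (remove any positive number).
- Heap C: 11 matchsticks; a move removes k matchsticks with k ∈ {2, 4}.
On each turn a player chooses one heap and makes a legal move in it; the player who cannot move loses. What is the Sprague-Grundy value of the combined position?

Grundy values for heap A (subtraction set {1, 5, 6}):
g(0) = mex{} = 0
g(1) = mex{0} = 1
g(2) = mex{1} = 0
g(3) = mex{0} = 1
g(4) = mex{1} = 0
g(5) = mex{0} = 1
g(6) = mex{0,1} = 2
g(7) = mex{0,1,2} = 3
g(8) = mex{0,1,3} = 2
g(9) = mex{0,1,2} = 3
g(10) = mex{0,1,3} = 2
So g(10) = 2.
Heap B is a plain Nim heap of size 5, so its Grundy value is 5.
Build the Grundy sequence for heap C with g(k) = mex{g(k−s) : s ∈ {2, 4}, s ≤ k}:
g(0) = mex{} = 0
g(1) = mex{} = 0
g(2) = mex{0} = 1
g(3) = mex{0} = 1
g(4) = mex{0,1} = 2
g(5) = mex{0,1} = 2
g(6) = mex{1,2} = 0
g(7) = mex{1,2} = 0
g(8) = mex{0,2} = 1
g(9) = mex{0,2} = 1
g(10) = mex{0,1} = 2
g(11) = mex{0,1} = 2
So g(11) = 2.
By the Sprague-Grundy theorem, the Grundy value of a sum of independent games is the XOR of the component values.
Combined value = 2 XOR 5 XOR 2 = 5.

5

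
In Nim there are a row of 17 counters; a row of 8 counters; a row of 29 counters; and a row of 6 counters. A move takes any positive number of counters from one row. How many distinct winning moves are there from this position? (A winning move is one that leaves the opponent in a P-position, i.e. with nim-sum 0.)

1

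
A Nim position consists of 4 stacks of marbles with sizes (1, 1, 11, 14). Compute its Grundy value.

5

Compute the nim-sum pairwise:
1 XOR 1 = 0
0 XOR 11 = 11
11 XOR 14 = 5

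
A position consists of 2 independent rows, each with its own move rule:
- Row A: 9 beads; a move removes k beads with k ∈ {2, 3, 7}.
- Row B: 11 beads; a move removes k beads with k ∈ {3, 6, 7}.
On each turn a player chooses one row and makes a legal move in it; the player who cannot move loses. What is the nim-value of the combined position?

2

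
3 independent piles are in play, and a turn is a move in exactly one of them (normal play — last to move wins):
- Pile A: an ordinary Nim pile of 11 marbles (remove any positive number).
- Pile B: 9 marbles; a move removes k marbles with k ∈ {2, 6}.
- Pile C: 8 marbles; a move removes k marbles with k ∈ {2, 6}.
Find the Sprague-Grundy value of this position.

Pile A is a plain Nim pile of size 11, so its Grundy value is 11.
Build the Grundy sequence for pile B with g(k) = mex{g(k−s) : s ∈ {2, 6}, s ≤ k}:
g(0) = mex{} = 0
g(1) = mex{} = 0
g(2) = mex{0} = 1
g(3) = mex{0} = 1
g(4) = mex{1} = 0
g(5) = mex{1} = 0
g(6) = mex{0} = 1
g(7) = mex{0} = 1
g(8) = mex{1} = 0
g(9) = mex{1} = 0
So g(9) = 0.
Build the Grundy sequence for pile C with g(k) = mex{g(k−s) : s ∈ {2, 6}, s ≤ k}:
g(0) = mex{} = 0
g(1) = mex{} = 0
g(2) = mex{0} = 1
g(3) = mex{0} = 1
g(4) = mex{1} = 0
g(5) = mex{1} = 0
g(6) = mex{0} = 1
g(7) = mex{0} = 1
g(8) = mex{1} = 0
So g(8) = 0.
By the Sprague-Grundy theorem, the Grundy value of a sum of independent games is the XOR of the component values.
Combined value = 11 ⊕ 0 ⊕ 0 = 11.

11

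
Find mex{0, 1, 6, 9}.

The values 0, 1 are all present; 2 is the first non-negative integer missing from the set.

2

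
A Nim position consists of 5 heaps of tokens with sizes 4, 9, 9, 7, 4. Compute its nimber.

7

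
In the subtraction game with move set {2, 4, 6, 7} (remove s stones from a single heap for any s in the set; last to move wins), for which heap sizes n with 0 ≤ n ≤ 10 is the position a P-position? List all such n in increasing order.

0, 1, 9, 10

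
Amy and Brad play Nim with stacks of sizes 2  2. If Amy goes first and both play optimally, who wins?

Compute the nim-sum pairwise:
2 ⊕ 2 = 0
The nim-sum is 0, so this is a P-position: the player to move is in a losing position under optimal play; Amy is about to move from it and so loses — Brad wins.

Brad wins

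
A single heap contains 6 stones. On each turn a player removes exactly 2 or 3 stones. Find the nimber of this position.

Compute g(0), g(1), … for moves {2, 3}:
g(0) = mex{} = 0
g(1) = mex{} = 0
g(2) = mex{0} = 1
g(3) = mex{0} = 1
g(4) = mex{0,1} = 2
g(5) = mex{1} = 0
g(6) = mex{1,2} = 0
So g(6) = 0.

0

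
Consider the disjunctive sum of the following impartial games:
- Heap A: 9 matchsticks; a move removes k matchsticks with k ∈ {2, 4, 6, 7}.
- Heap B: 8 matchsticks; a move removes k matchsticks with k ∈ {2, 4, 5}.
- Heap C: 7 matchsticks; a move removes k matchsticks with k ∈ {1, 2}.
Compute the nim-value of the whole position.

1

Grundy values for heap A (subtraction set {2, 4, 6, 7}):
g(0) = mex{} = 0
g(1) = mex{} = 0
g(2) = mex{0} = 1
g(3) = mex{0} = 1
g(4) = mex{0,1} = 2
g(5) = mex{0,1} = 2
g(6) = mex{0,1,2} = 3
g(7) = mex{0,1,2} = 3
g(8) = mex{0,1,2,3} = 4
g(9) = mex{1,2,3} = 0
So g(9) = 0.
Grundy values for heap B (subtraction set {2, 4, 5}):
k:     0  1  2  3  4  5  6  7  8
g(k):  0  0  1  1  2  2  3  0  0
So g(8) = 0.
Grundy values for heap C (subtraction set {1, 2}):
k:     0  1  2  3  4  5  6  7
g(k):  0  1  2  0  1  2  0  1
So g(7) = 1.
The value of a disjunctive sum is the nim-sum of the parts.
Combined value = 0 ⊕ 0 ⊕ 1 = 1.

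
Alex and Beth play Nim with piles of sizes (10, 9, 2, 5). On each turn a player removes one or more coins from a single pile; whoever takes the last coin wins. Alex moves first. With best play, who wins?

Alex wins

Nim-sum: 10 XOR 9 XOR 2 XOR 5 = 4.
The nim-sum is 4 ≠ 0, so this is an N-position: the player to move can win; Alex has a winning move.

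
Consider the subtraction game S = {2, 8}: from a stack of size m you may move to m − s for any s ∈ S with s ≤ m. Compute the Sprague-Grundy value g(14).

Build the Grundy sequence with g(k) = mex{g(k−s) : s ∈ {2, 8}, s ≤ k}:
g(0) = mex{} = 0
g(1) = mex{} = 0
g(2) = mex{0} = 1
g(3) = mex{0} = 1
g(4) = mex{1} = 0
g(5) = mex{1} = 0
g(6) = mex{0} = 1
g(7) = mex{0} = 1
g(8) = mex{0,1} = 2
g(9) = mex{0,1} = 2
g(10) = mex{1,2} = 0
g(11) = mex{1,2} = 0
g(12) = mex{0} = 1
g(13) = mex{0} = 1
g(14) = mex{1} = 0
So g(14) = 0.

0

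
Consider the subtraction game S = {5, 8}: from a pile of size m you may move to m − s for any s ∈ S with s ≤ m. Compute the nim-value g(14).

0

Grundy values for subtraction set {5, 8}:
k:     0  1  2  3  4  5  6  7  8  9 10 11 12 13 14
g(k):  0  0  0  0  0  1  1  1  1  1  2  2  2  0  0
So g(14) = 0.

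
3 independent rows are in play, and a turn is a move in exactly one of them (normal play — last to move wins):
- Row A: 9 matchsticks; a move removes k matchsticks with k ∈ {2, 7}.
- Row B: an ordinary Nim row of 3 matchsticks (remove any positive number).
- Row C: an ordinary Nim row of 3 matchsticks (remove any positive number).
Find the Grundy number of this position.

0

For row A, compute g(0), g(1), … with moves {2, 7}:
k:     0  1  2  3  4  5  6  7  8  9
g(k):  0  0  1  1  0  0  1  1  2  0
So g(9) = 0.
Row B is a plain Nim row of size 3, so its Grundy value is 3.
Row C is a plain Nim row of size 3, so its Grundy value is 3.
The value of a disjunctive sum is the nim-sum of the parts.
Combined value = 0 ⊕ 3 ⊕ 3 = 0.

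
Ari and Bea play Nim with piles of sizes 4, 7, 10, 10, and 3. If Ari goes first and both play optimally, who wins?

Bea wins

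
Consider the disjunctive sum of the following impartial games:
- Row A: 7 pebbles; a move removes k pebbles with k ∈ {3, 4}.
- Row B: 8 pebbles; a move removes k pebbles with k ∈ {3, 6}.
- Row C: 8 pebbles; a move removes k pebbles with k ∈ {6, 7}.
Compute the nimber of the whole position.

3

Build the Grundy sequence for row A with g(k) = mex{g(k−s) : s ∈ {3, 4}, s ≤ k}:
g(0) = mex{} = 0
g(1) = mex{} = 0
g(2) = mex{} = 0
g(3) = mex{0} = 1
g(4) = mex{0} = 1
g(5) = mex{0} = 1
g(6) = mex{0,1} = 2
g(7) = mex{1} = 0
So g(7) = 0.
For row B, compute g(0), g(1), … with moves {3, 6}:
k:     0  1  2  3  4  5  6  7  8
g(k):  0  0  0  1  1  1  2  2  2
So g(8) = 2.
Grundy values for row C (subtraction set {6, 7}):
k:     0  1  2  3  4  5  6  7  8
g(k):  0  0  0  0  0  0  1  1  1
So g(8) = 1.
The value of a disjunctive sum is the nim-sum of the parts.
Combined value = 0 ⊕ 2 ⊕ 1 = 3.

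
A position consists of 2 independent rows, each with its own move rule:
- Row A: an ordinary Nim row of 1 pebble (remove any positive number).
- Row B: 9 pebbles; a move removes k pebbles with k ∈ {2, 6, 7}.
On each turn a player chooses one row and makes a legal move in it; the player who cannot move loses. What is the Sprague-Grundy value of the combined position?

1

Row A is a plain Nim row of size 1, so its Grundy value is 1.
Grundy values for row B (subtraction set {2, 6, 7}):
k:     0  1  2  3  4  5  6  7  8  9
g(k):  0  0  1  1  0  0  1  1  2  0
So g(9) = 0.
The value of a disjunctive sum is the nim-sum of the parts.
Combined value = 1 XOR 0 = 1.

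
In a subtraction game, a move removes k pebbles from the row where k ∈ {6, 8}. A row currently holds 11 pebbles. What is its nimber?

Grundy values for subtraction set {6, 8}:
k:     0  1  2  3  4  5  6  7  8  9 10 11
g(k):  0  0  0  0  0  0  1  1  1  1  1  1
So g(11) = 1.

1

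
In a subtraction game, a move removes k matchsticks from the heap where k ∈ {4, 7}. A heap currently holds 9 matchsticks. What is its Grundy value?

2

Compute g(0), g(1), … for moves {4, 7}:
g(0) = mex{} = 0
g(1) = mex{} = 0
g(2) = mex{} = 0
g(3) = mex{} = 0
g(4) = mex{0} = 1
g(5) = mex{0} = 1
g(6) = mex{0} = 1
g(7) = mex{0} = 1
g(8) = mex{0,1} = 2
g(9) = mex{0,1} = 2
So g(9) = 2.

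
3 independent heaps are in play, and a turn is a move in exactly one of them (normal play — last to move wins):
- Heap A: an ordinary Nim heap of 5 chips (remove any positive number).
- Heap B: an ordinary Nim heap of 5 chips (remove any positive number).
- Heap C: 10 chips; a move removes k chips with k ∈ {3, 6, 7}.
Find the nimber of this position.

0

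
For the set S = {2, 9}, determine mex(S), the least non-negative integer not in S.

0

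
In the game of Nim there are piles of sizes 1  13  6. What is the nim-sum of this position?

10

Write each in binary and XOR column by column:
  0001  (1)
  1101  (13)
  0110  (6)
  ----
  1010  (10)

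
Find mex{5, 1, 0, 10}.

2

The values 0, 1 are all present; 2 is the first non-negative integer missing from the set.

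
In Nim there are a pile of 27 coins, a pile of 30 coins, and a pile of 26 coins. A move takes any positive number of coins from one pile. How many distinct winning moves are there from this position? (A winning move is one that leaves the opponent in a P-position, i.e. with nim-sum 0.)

Nim-sum: 27 ⊕ 30 ⊕ 26 = 31.
The overall nim-sum is X = 31. A pile of size p has a winning move iff p XOR X < p (reduce it to p XOR X).
  27: 27 XOR 31 = 4 < 27 — winning move (to 4).
  30: 30 XOR 31 = 1 < 30 — winning move (to 1).
  26: 26 XOR 31 = 5 < 26 — winning move (to 5).
That gives 3 winning moves.

3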